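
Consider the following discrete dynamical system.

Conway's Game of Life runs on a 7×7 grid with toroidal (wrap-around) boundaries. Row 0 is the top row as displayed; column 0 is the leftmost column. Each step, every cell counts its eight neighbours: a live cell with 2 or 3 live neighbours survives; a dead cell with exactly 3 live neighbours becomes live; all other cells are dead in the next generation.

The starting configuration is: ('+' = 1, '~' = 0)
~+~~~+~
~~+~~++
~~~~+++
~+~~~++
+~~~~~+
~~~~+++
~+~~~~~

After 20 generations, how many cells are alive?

t=0: ~+~~~+~
~~+~~++
~~~~+++
~+~~~++
+~~~~~+
~~~~+++
~+~~~~~
t=1: +++~~++
+~~~~~~
~~~~+~~
~~~~+~~
~~~~+~~
~~~~~++
+~~~+~+
t=2: ~~~~~+~
+~~~~+~
~~~~~~~
~~~+++~
~~~~+~~
+~~~+~+
~~~~+~~
t=3: ~~~~+++
~~~~~~+
~~~~~++
~~~+++~
~~~~~~+
~~~++~~
~~~~+~+
t=4: +~~~+~+
+~~~+~~
~~~~~~+
~~~~+~~
~~~~~~~
~~~++~~
~~~~~~+
t=5: +~~~~~+
+~~~~~~
~~~~~+~
~~~~~~~
~~~++~~
~~~~~~~
+~~++~+
t=6: ~+~~~+~
+~~~~~~
~~~~~~~
~~~~+~~
~~~~~~~
~~~~~+~
+~~~~++
t=7: ~+~~~+~
~~~~~~~
~~~~~~~
~~~~~~~
~~~~~~~
~~~~~+~
+~~~++~
t=8: ~~~~+++
~~~~~~~
~~~~~~~
~~~~~~~
~~~~~~~
~~~~+++
~~~~++~
t=9: ~~~~+~+
~~~~~+~
~~~~~~~
~~~~~~~
~~~~~+~
~~~~+~+
~~~+~~~
t=10: ~~~~++~
~~~~~+~
~~~~~~~
~~~~~~~
~~~~~+~
~~~~++~
~~~++~~
t=11: ~~~+~+~
~~~~++~
~~~~~~~
~~~~~~~
~~~~++~
~~~+~+~
~~~+~~~
t=12: ~~~+~+~
~~~~++~
~~~~~~~
~~~~~~~
~~~~++~
~~~+~+~
~~++~~~
t=13: ~~++~+~
~~~~++~
~~~~~~~
~~~~~~~
~~~~++~
~~++~+~
~~++~~~
t=14: ~~+~~+~
~~~+++~
~~~~~~~
~~~~~~~
~~~+++~
~~+~~+~
~+~~~~~
t=15: ~~++~+~
~~~+++~
~~~~+~~
~~~~+~~
~~~+++~
~~++~+~
~++~~~~
t=16: ~+~~~+~
~~+~~+~
~~~~~~~
~~~~~~~
~~+~~+~
~+~~~+~
~+~~~~~
t=17: ~++~~~~
~~~~~~~
~~~~~~~
~~~~~~~
~~~~~~~
~++~~~~
+++~~~~
t=18: +~+~~~~
~~~~~~~
~~~~~~~
~~~~~~~
~~~~~~~
+~+~~~~
+~~+~~~
t=19: ~+~~~~~
~~~~~~~
~~~~~~~
~~~~~~~
~~~~~~~
~+~~~~~
+~++~~+
t=20: +++~~~~
~~~~~~~
~~~~~~~
~~~~~~~
~~~~~~~
+++~~~~
+~+~~~~

8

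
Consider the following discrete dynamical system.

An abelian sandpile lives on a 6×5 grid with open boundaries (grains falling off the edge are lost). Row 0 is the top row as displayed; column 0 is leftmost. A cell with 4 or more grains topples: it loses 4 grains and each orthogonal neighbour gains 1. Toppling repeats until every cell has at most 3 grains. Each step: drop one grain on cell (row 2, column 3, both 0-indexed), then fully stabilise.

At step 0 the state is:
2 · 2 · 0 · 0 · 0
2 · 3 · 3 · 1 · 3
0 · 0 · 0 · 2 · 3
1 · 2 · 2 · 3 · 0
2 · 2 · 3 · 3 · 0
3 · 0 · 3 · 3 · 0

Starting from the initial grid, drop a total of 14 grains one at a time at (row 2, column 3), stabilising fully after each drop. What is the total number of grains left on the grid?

0) 2 · 2 · 0 · 0 · 0
2 · 3 · 3 · 1 · 3
0 · 0 · 0 · 2 · 3
1 · 2 · 2 · 3 · 0
2 · 2 · 3 · 3 · 0
3 · 0 · 3 · 3 · 0
1) 2 · 2 · 0 · 0 · 0
2 · 3 · 3 · 1 · 3
0 · 0 · 0 · 3 · 3
1 · 2 · 2 · 3 · 0
2 · 2 · 3 · 3 · 0
3 · 0 · 3 · 3 · 0
2) 2 · 2 · 0 · 0 · 1
2 · 3 · 3 · 3 · 0
0 · 0 · 2 · 2 · 1
1 · 3 · 0 · 2 · 2
2 · 3 · 2 · 2 · 1
3 · 1 · 1 · 1 · 1
3) 2 · 2 · 0 · 0 · 1
2 · 3 · 3 · 3 · 0
0 · 0 · 2 · 3 · 1
1 · 3 · 0 · 2 · 2
2 · 3 · 2 · 2 · 1
3 · 1 · 1 · 1 · 1
4) 2 · 3 · 1 · 1 · 1
3 · 0 · 2 · 1 · 1
0 · 2 · 0 · 2 · 2
1 · 3 · 1 · 3 · 2
2 · 3 · 2 · 2 · 1
3 · 1 · 1 · 1 · 1
5) 2 · 3 · 1 · 1 · 1
3 · 0 · 2 · 1 · 1
0 · 2 · 0 · 3 · 2
1 · 3 · 1 · 3 · 2
2 · 3 · 2 · 2 · 1
3 · 1 · 1 · 1 · 1
6) 2 · 3 · 1 · 1 · 1
3 · 0 · 2 · 2 · 1
0 · 2 · 1 · 1 · 3
1 · 3 · 2 · 0 · 3
2 · 3 · 2 · 3 · 1
3 · 1 · 1 · 1 · 1
7) 2 · 3 · 1 · 1 · 1
3 · 0 · 2 · 2 · 1
0 · 2 · 1 · 2 · 3
1 · 3 · 2 · 0 · 3
2 · 3 · 2 · 3 · 1
3 · 1 · 1 · 1 · 1
8) 2 · 3 · 1 · 1 · 1
3 · 0 · 2 · 2 · 1
0 · 2 · 1 · 3 · 3
1 · 3 · 2 · 0 · 3
2 · 3 · 2 · 3 · 1
3 · 1 · 1 · 1 · 1
9) 2 · 3 · 1 · 1 · 1
3 · 0 · 2 · 3 · 2
0 · 2 · 2 · 1 · 1
1 · 3 · 2 · 2 · 0
2 · 3 · 2 · 3 · 2
3 · 1 · 1 · 1 · 1
10) 2 · 3 · 1 · 1 · 1
3 · 0 · 2 · 3 · 2
0 · 2 · 2 · 2 · 1
1 · 3 · 2 · 2 · 0
2 · 3 · 2 · 3 · 2
3 · 1 · 1 · 1 · 1
11) 2 · 3 · 1 · 1 · 1
3 · 0 · 2 · 3 · 2
0 · 2 · 2 · 3 · 1
1 · 3 · 2 · 2 · 0
2 · 3 · 2 · 3 · 2
3 · 1 · 1 · 1 · 1
12) 2 · 3 · 1 · 2 · 1
3 · 0 · 3 · 0 · 3
0 · 2 · 3 · 1 · 2
1 · 3 · 2 · 3 · 0
2 · 3 · 2 · 3 · 2
3 · 1 · 1 · 1 · 1
13) 2 · 3 · 1 · 2 · 1
3 · 0 · 3 · 0 · 3
0 · 2 · 3 · 2 · 2
1 · 3 · 2 · 3 · 0
2 · 3 · 2 · 3 · 2
3 · 1 · 1 · 1 · 1
14) 2 · 3 · 1 · 2 · 1
3 · 0 · 3 · 0 · 3
0 · 2 · 3 · 3 · 2
1 · 3 · 2 · 3 · 0
2 · 3 · 2 · 3 · 2
3 · 1 · 1 · 1 · 1

56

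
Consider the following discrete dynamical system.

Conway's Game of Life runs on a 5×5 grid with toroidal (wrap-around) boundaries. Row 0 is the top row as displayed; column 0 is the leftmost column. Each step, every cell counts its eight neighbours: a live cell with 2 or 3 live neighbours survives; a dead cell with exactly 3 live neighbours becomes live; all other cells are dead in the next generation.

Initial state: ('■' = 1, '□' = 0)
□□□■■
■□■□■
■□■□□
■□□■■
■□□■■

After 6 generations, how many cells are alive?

t=0: □□□■■
■□■□■
■□■□□
■□□■■
■□□■■
t=1: □■■□□
■□■□□
□□■□□
□□■□□
□□■□□
t=2: □□■■□
□□■■□
□□■■□
□■■■□
□□■■□
t=3: □■□□■
□■□□■
□□□□■
□■□□■
□□□□■
t=4: □□□■■
□□□■■
□□□■■
□□□■■
□□□■■
t=5: ■□■□□
■□■□□
■□■□□
■□■□□
■□■□□
t=6: ■□■■■
■□■■■
■□■■■
■□■■■
■□■■■

20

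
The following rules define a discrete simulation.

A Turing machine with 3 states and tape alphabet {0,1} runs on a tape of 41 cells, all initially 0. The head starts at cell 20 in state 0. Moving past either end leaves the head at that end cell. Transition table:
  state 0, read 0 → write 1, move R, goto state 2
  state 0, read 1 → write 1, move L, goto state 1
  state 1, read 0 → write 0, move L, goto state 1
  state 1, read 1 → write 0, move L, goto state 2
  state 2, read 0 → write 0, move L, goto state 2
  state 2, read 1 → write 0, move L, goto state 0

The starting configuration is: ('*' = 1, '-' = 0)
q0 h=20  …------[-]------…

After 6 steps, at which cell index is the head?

18

k=0  q0 h=20  …------[-]------…
k=1  q2 h=21  …-----*[-]------…
k=2  q2 h=20  …------[*]------…
k=3  q0 h=19  …------[-]------…
k=4  q2 h=20  …-----*[-]------…
k=5  q2 h=19  …------[*]------…
k=6  q0 h=18  …------[-]------…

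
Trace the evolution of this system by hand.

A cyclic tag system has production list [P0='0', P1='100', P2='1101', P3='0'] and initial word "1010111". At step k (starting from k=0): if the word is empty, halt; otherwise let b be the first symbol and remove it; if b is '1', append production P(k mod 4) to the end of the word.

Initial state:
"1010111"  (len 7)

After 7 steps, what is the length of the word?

13

[0] "1010111"  (len 7)
[1] "0101110"  (len 7)
[2] "101110"  (len 6)
[3] "011101101"  (len 9)
[4] "11101101"  (len 8)
[5] "11011010"  (len 8)
[6] "1011010100"  (len 10)
[7] "0110101001101"  (len 13)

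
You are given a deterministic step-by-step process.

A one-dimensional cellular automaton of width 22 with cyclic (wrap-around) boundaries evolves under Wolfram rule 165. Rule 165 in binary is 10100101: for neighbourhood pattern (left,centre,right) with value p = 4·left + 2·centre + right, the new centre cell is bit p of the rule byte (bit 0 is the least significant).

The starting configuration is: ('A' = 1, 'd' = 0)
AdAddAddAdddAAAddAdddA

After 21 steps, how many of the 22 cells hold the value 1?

0) AdAddAddAdddAAAddAdddA
1) dAAddAddAdAddAdddAdAdd
2) dddddAddAAAddAdAdAAAdA
3) dAAAdAdddAdddAAAAdAdAA
4) AdAdAAdAdAdAddAAdAAAdd
5) AAAAddAAAAAAddddAdAddd
6) dAAddddAAAAddAAdAAAdAd
7) ddddAAddAAdddddAdAdAAd
8) AAAddddddddAAAdAAAAddd
9) dAddAAAAAAddAdAdAAddAd
10) dAdddAAAAdddAAAAddddAd
11) dAdAddAAddAddAAddAAdAd
12) dAAAddddddAddddddddAAd
13) ddAddAAAAdAdAAAAAAdddd
14) AdAdddAAdAAAdAAAAddAAA
15) dAAdAdddAdAdAdAAddddAA
16) AddAAdAdAAAAAAdddAAddd
17) AddddAAAdAAAAddAddddAd
18) AdAAddAdAdAAdddAdAAdAA
19) dAddddAAAAdddAdAAddAdA
20) AAdAAddAAddAdAAddddAAA
21) AdAddddddddAAdddAAddAA

8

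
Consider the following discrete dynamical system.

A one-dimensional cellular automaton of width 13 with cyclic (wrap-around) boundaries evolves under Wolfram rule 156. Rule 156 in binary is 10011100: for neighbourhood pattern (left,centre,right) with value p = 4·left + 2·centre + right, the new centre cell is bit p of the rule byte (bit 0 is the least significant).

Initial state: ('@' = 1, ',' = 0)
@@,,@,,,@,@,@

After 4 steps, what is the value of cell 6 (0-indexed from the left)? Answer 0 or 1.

0) @@,,@,,,@,@,@
1) @,@,@@,,@,@,@
2) ,,@,@,@,@,@,@
3) @,@,@,@,@,@,@
4) ,,@,@,@,@,@,@

1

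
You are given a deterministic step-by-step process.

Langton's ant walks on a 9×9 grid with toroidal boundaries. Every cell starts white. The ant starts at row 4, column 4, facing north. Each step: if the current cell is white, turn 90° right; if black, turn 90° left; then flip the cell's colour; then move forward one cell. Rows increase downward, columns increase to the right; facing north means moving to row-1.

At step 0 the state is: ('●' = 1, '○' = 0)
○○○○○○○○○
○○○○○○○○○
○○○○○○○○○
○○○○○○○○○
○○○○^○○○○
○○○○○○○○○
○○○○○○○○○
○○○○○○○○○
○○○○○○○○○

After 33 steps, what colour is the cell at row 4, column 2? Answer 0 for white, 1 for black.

1

gen 0: ○○○○○○○○○
○○○○○○○○○
○○○○○○○○○
○○○○○○○○○
○○○○^○○○○
○○○○○○○○○
○○○○○○○○○
○○○○○○○○○
○○○○○○○○○
gen 1: ○○○○○○○○○
○○○○○○○○○
○○○○○○○○○
○○○○○○○○○
○○○○●>○○○
○○○○○○○○○
○○○○○○○○○
○○○○○○○○○
○○○○○○○○○
gen 2: ○○○○○○○○○
○○○○○○○○○
○○○○○○○○○
○○○○○○○○○
○○○○●●○○○
○○○○○v○○○
○○○○○○○○○
○○○○○○○○○
○○○○○○○○○
gen 3: ○○○○○○○○○
○○○○○○○○○
○○○○○○○○○
○○○○○○○○○
○○○○●●○○○
○○○○<●○○○
○○○○○○○○○
○○○○○○○○○
○○○○○○○○○
gen 4: ○○○○○○○○○
○○○○○○○○○
○○○○○○○○○
○○○○○○○○○
○○○○^●○○○
○○○○●●○○○
○○○○○○○○○
○○○○○○○○○
○○○○○○○○○
gen 5: ○○○○○○○○○
○○○○○○○○○
○○○○○○○○○
○○○○○○○○○
○○○<○●○○○
○○○○●●○○○
○○○○○○○○○
○○○○○○○○○
○○○○○○○○○
gen 6: ○○○○○○○○○
○○○○○○○○○
○○○○○○○○○
○○○^○○○○○
○○○●○●○○○
○○○○●●○○○
○○○○○○○○○
○○○○○○○○○
○○○○○○○○○
gen 7: ○○○○○○○○○
○○○○○○○○○
○○○○○○○○○
○○○●>○○○○
○○○●○●○○○
○○○○●●○○○
○○○○○○○○○
○○○○○○○○○
○○○○○○○○○
gen 8: ○○○○○○○○○
○○○○○○○○○
○○○○○○○○○
○○○●●○○○○
○○○●v●○○○
○○○○●●○○○
○○○○○○○○○
○○○○○○○○○
○○○○○○○○○
gen 9: ○○○○○○○○○
○○○○○○○○○
○○○○○○○○○
○○○●●○○○○
○○○<●●○○○
○○○○●●○○○
○○○○○○○○○
○○○○○○○○○
○○○○○○○○○
gen 10: ○○○○○○○○○
○○○○○○○○○
○○○○○○○○○
○○○●●○○○○
○○○○●●○○○
○○○v●●○○○
○○○○○○○○○
○○○○○○○○○
○○○○○○○○○
gen 11: ○○○○○○○○○
○○○○○○○○○
○○○○○○○○○
○○○●●○○○○
○○○○●●○○○
○○<●●●○○○
○○○○○○○○○
○○○○○○○○○
○○○○○○○○○
gen 12: ○○○○○○○○○
○○○○○○○○○
○○○○○○○○○
○○○●●○○○○
○○^○●●○○○
○○●●●●○○○
○○○○○○○○○
○○○○○○○○○
○○○○○○○○○
gen 13: ○○○○○○○○○
○○○○○○○○○
○○○○○○○○○
○○○●●○○○○
○○●>●●○○○
○○●●●●○○○
○○○○○○○○○
○○○○○○○○○
○○○○○○○○○
gen 14: ○○○○○○○○○
○○○○○○○○○
○○○○○○○○○
○○○●●○○○○
○○●●●●○○○
○○●v●●○○○
○○○○○○○○○
○○○○○○○○○
○○○○○○○○○
gen 15: ○○○○○○○○○
○○○○○○○○○
○○○○○○○○○
○○○●●○○○○
○○●●●●○○○
○○●○>●○○○
○○○○○○○○○
○○○○○○○○○
○○○○○○○○○
gen 16: ○○○○○○○○○
○○○○○○○○○
○○○○○○○○○
○○○●●○○○○
○○●●^●○○○
○○●○○●○○○
○○○○○○○○○
○○○○○○○○○
○○○○○○○○○
gen 17: ○○○○○○○○○
○○○○○○○○○
○○○○○○○○○
○○○●●○○○○
○○●<○●○○○
○○●○○●○○○
○○○○○○○○○
○○○○○○○○○
○○○○○○○○○
gen 18: ○○○○○○○○○
○○○○○○○○○
○○○○○○○○○
○○○●●○○○○
○○●○○●○○○
○○●v○●○○○
○○○○○○○○○
○○○○○○○○○
○○○○○○○○○
gen 19: ○○○○○○○○○
○○○○○○○○○
○○○○○○○○○
○○○●●○○○○
○○●○○●○○○
○○<●○●○○○
○○○○○○○○○
○○○○○○○○○
○○○○○○○○○
gen 20: ○○○○○○○○○
○○○○○○○○○
○○○○○○○○○
○○○●●○○○○
○○●○○●○○○
○○○●○●○○○
○○v○○○○○○
○○○○○○○○○
○○○○○○○○○
gen 21: ○○○○○○○○○
○○○○○○○○○
○○○○○○○○○
○○○●●○○○○
○○●○○●○○○
○○○●○●○○○
○<●○○○○○○
○○○○○○○○○
○○○○○○○○○
gen 22: ○○○○○○○○○
○○○○○○○○○
○○○○○○○○○
○○○●●○○○○
○○●○○●○○○
○^○●○●○○○
○●●○○○○○○
○○○○○○○○○
○○○○○○○○○
gen 23: ○○○○○○○○○
○○○○○○○○○
○○○○○○○○○
○○○●●○○○○
○○●○○●○○○
○●>●○●○○○
○●●○○○○○○
○○○○○○○○○
○○○○○○○○○
gen 24: ○○○○○○○○○
○○○○○○○○○
○○○○○○○○○
○○○●●○○○○
○○●○○●○○○
○●●●○●○○○
○●v○○○○○○
○○○○○○○○○
○○○○○○○○○
gen 25: ○○○○○○○○○
○○○○○○○○○
○○○○○○○○○
○○○●●○○○○
○○●○○●○○○
○●●●○●○○○
○●○>○○○○○
○○○○○○○○○
○○○○○○○○○
gen 26: ○○○○○○○○○
○○○○○○○○○
○○○○○○○○○
○○○●●○○○○
○○●○○●○○○
○●●●○●○○○
○●○●○○○○○
○○○v○○○○○
○○○○○○○○○
gen 27: ○○○○○○○○○
○○○○○○○○○
○○○○○○○○○
○○○●●○○○○
○○●○○●○○○
○●●●○●○○○
○●○●○○○○○
○○<●○○○○○
○○○○○○○○○
gen 28: ○○○○○○○○○
○○○○○○○○○
○○○○○○○○○
○○○●●○○○○
○○●○○●○○○
○●●●○●○○○
○●^●○○○○○
○○●●○○○○○
○○○○○○○○○
gen 29: ○○○○○○○○○
○○○○○○○○○
○○○○○○○○○
○○○●●○○○○
○○●○○●○○○
○●●●○●○○○
○●●>○○○○○
○○●●○○○○○
○○○○○○○○○
gen 30: ○○○○○○○○○
○○○○○○○○○
○○○○○○○○○
○○○●●○○○○
○○●○○●○○○
○●●^○●○○○
○●●○○○○○○
○○●●○○○○○
○○○○○○○○○
gen 31: ○○○○○○○○○
○○○○○○○○○
○○○○○○○○○
○○○●●○○○○
○○●○○●○○○
○●<○○●○○○
○●●○○○○○○
○○●●○○○○○
○○○○○○○○○
gen 32: ○○○○○○○○○
○○○○○○○○○
○○○○○○○○○
○○○●●○○○○
○○●○○●○○○
○●○○○●○○○
○●v○○○○○○
○○●●○○○○○
○○○○○○○○○
gen 33: ○○○○○○○○○
○○○○○○○○○
○○○○○○○○○
○○○●●○○○○
○○●○○●○○○
○●○○○●○○○
○●○>○○○○○
○○●●○○○○○
○○○○○○○○○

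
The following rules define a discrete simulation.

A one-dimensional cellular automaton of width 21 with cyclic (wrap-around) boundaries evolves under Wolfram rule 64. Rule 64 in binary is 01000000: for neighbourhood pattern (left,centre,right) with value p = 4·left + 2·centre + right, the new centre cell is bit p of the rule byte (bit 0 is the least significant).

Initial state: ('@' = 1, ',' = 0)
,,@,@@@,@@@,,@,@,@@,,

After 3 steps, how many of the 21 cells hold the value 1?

gen 0: ,,@,@@@,@@@,,@,@,@@,,
gen 1: ,,,,,,@,,,@,,,,,,,@,,
gen 2: ,,,,,,,,,,,,,,,,,,,,,
gen 3: ,,,,,,,,,,,,,,,,,,,,,

0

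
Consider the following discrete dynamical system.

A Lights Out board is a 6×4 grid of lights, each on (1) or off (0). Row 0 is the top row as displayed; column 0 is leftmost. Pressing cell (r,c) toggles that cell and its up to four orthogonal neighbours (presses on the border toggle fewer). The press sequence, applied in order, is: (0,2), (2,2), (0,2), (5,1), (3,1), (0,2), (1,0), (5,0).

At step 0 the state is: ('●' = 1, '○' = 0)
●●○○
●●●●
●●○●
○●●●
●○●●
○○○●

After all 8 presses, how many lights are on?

0) ●●○○
●●●●
●●○●
○●●●
●○●●
○○○●
1) ●○●●
●●○●
●●○●
○●●●
●○●●
○○○●
2) ●○●●
●●●●
●○●○
○●○●
●○●●
○○○●
3) ●●○○
●●○●
●○●○
○●○●
●○●●
○○○●
4) ●●○○
●●○●
●○●○
○●○●
●●●●
●●●●
5) ●●○○
●●○●
●●●○
●○●●
●○●●
●●●●
6) ●○●●
●●●●
●●●○
●○●●
●○●●
●●●●
7) ○○●●
○○●●
○●●○
●○●●
●○●●
●●●●
8) ○○●●
○○●●
○●●○
●○●●
○○●●
○○●●

13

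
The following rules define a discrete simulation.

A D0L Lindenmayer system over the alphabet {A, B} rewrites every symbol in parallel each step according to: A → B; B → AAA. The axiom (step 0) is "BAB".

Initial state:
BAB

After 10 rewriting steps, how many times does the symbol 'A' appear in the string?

243

gen 0: BAB
gen 1: AAABAAA
gen 2: BBBAAABBB
gen 3: AAAAAAAAABBBAAAAAAAAA
gen 4: BBBBBBBBBAAAAAAAAABBBBBBBBB
gen 5: AAAAAAAAAAAAAAAAAAAAAAAAAAABBBBBBBBBAAAAAAAAAAAAAAAAAAAAAAAAAAA
gen 6: BBBBBBBBBBBBBBBBBBBBBBBBBBBAAAAAAAAAAAAAAAAAAAAAAAAAAABBBBBBBBBBBBBBBBBBBBBBBBBBB
gen 7: AAAAAAAAAAAAAAAAAAAAAAAAAAAAAAAAAAAAAAAAAAAAAAAAAAAAAAAAAA…AAAAAAAAAAAAAAAAAAAAAAAAAAAAAAAAAAAAAAAAAAAAAAAAAAAAAAAAAA  (len 189)
gen 8: BBBBBBBBBBBBBBBBBBBBBBBBBBBBBBBBBBBBBBBBBBBBBBBBBBBBBBBBBB…BBBBBBBBBBBBBBBBBBBBBBBBBBBBBBBBBBBBBBBBBBBBBBBBBBBBBBBBBB  (len 243)
gen 9: AAAAAAAAAAAAAAAAAAAAAAAAAAAAAAAAAAAAAAAAAAAAAAAAAAAAAAAAAA…AAAAAAAAAAAAAAAAAAAAAAAAAAAAAAAAAAAAAAAAAAAAAAAAAAAAAAAAAA  (len 567)
gen 10: BBBBBBBBBBBBBBBBBBBBBBBBBBBBBBBBBBBBBBBBBBBBBBBBBBBBBBBBBB…BBBBBBBBBBBBBBBBBBBBBBBBBBBBBBBBBBBBBBBBBBBBBBBBBBBBBBBBBB  (len 729)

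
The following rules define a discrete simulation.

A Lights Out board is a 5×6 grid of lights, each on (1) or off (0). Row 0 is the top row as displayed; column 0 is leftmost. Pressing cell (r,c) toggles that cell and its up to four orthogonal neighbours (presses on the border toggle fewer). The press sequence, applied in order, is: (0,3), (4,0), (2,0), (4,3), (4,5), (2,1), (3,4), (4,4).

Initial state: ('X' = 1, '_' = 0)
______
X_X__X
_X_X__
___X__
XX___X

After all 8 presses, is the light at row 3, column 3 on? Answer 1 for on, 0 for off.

t=0: ______
X_X__X
_X_X__
___X__
XX___X
t=1: __XXX_
X_XX_X
_X_X__
___X__
XX___X
t=2: __XXX_
X_XX_X
_X_X__
X__X__
_____X
t=3: __XXX_
__XX_X
X__X__
___X__
_____X
t=4: __XXX_
__XX_X
X__X__
______
__XXXX
t=5: __XXX_
__XX_X
X__X__
_____X
__XX__
t=6: __XXX_
_XXX_X
_XXX__
_X___X
__XX__
t=7: __XXX_
_XXX_X
_XXXX_
_X_XX_
__XXX_
t=8: __XXX_
_XXX_X
_XXXX_
_X_X__
__X__X

1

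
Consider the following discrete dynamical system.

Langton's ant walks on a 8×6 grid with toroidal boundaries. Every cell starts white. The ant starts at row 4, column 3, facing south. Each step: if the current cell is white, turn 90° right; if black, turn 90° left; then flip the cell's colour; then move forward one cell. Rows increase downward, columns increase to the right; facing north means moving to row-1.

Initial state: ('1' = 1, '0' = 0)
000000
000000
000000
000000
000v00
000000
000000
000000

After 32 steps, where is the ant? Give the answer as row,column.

step 0: 000000
000000
000000
000000
000v00
000000
000000
000000
step 1: 000000
000000
000000
000000
00<100
000000
000000
000000
step 2: 000000
000000
000000
00^000
001100
000000
000000
000000
step 3: 000000
000000
000000
001>00
001100
000000
000000
000000
step 4: 000000
000000
000000
001100
001v00
000000
000000
000000
step 5: 000000
000000
000000
001100
0010>0
000000
000000
000000
step 6: 000000
000000
000000
001100
001010
0000v0
000000
000000
step 7: 000000
000000
000000
001100
001010
000<10
000000
000000
step 8: 000000
000000
000000
001100
001^10
000110
000000
000000
step 9: 000000
000000
000000
001100
0011>0
000110
000000
000000
step 10: 000000
000000
000000
0011^0
001100
000110
000000
000000
step 11: 000000
000000
000000
00111>
001100
000110
000000
000000
step 12: 000000
000000
000000
001111
00110v
000110
000000
000000
step 13: 000000
000000
000000
001111
0011<1
000110
000000
000000
step 14: 000000
000000
000000
0011^1
001111
000110
000000
000000
step 15: 000000
000000
000000
001<01
001111
000110
000000
000000
step 16: 000000
000000
000000
001001
001v11
000110
000000
000000
step 17: 000000
000000
000000
001001
0010>1
000110
000000
000000
step 18: 000000
000000
000000
0010^1
001001
000110
000000
000000
step 19: 000000
000000
000000
00101>
001001
000110
000000
000000
step 20: 000000
000000
00000^
001010
001001
000110
000000
000000
step 21: 000000
000000
>00001
001010
001001
000110
000000
000000
step 22: 000000
000000
100001
v01010
001001
000110
000000
000000
step 23: 000000
000000
100001
10101<
001001
000110
000000
000000
step 24: 000000
000000
10000^
101011
001001
000110
000000
000000
step 25: 000000
000000
1000<0
101011
001001
000110
000000
000000
step 26: 000000
0000^0
100010
101011
001001
000110
000000
000000
step 27: 000000
00001>
100010
101011
001001
000110
000000
000000
step 28: 000000
000011
10001v
101011
001001
000110
000000
000000
step 29: 000000
000011
1000<1
101011
001001
000110
000000
000000
step 30: 000000
000011
100001
1010v1
001001
000110
000000
000000
step 31: 000000
000011
100001
10100>
001001
000110
000000
000000
step 32: 000000
000011
10000^
101000
001001
000110
000000
000000

2,5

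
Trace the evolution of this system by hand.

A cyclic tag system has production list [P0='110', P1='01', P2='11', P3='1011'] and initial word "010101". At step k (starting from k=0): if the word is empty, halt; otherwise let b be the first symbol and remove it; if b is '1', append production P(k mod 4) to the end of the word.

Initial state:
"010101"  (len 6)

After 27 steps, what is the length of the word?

27

t=0: "010101"  (len 6)
t=1: "10101"  (len 5)
t=2: "010101"  (len 6)
t=3: "10101"  (len 5)
t=4: "01011011"  (len 8)
t=5: "1011011"  (len 7)
t=6: "01101101"  (len 8)
t=7: "1101101"  (len 7)
t=8: "1011011011"  (len 10)
t=9: "011011011110"  (len 12)
t=10: "11011011110"  (len 11)
t=11: "101101111011"  (len 12)
t=12: "011011110111011"  (len 15)
t=13: "11011110111011"  (len 14)
t=14: "101111011101101"  (len 15)
t=15: "0111101110110111"  (len 16)
t=16: "111101110110111"  (len 15)
t=17: "11101110110111110"  (len 17)
t=18: "110111011011111001"  (len 18)
t=19: "1011101101111100111"  (len 19)
t=20: "0111011011111001111011"  (len 22)
t=21: "111011011111001111011"  (len 21)
t=22: "1101101111100111101101"  (len 22)
t=23: "10110111110011110110111"  (len 23)
t=24: "01101111100111101101111011"  (len 26)
t=25: "1101111100111101101111011"  (len 25)
t=26: "10111110011110110111101101"  (len 26)
t=27: "011111001111011011110110111"  (len 27)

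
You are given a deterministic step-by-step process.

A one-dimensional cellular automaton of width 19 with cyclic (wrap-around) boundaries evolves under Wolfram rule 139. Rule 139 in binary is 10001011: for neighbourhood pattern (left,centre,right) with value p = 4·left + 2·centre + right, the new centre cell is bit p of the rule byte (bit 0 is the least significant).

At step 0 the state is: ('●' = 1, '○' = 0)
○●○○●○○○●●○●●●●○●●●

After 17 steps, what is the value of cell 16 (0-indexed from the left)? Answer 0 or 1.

t=0: ○●○○●○○○●●○●●●●○●●●
t=1: ○○○●○○●●●○○●●●○○●●○
t=2: ●●●○○●●●○○●●●○○●●○○
t=3: ●●○○●●●○○●●●○○●●○○●
t=4: ●○○●●●○○●●●○○●●○○●●
t=5: ○○●●●○○●●●○○●●○○●●●
t=6: ○●●●○○●●●○○●●○○●●●○
t=7: ●●●○○●●●○○●●○○●●●○○
t=8: ●●○○●●●○○●●○○●●●○○●
t=9: ●○○●●●○○●●○○●●●○○●●
t=10: ○○●●●○○●●○○●●●○○●●●
t=11: ○●●●○○●●○○●●●○○●●●○
t=12: ●●●○○●●○○●●●○○●●●○○
t=13: ●●○○●●○○●●●○○●●●○○●
t=14: ●○○●●○○●●●○○●●●○○●●
t=15: ○○●●○○●●●○○●●●○○●●●
t=16: ○●●○○●●●○○●●●○○●●●○
t=17: ●●○○●●●○○●●●○○●●●○○

1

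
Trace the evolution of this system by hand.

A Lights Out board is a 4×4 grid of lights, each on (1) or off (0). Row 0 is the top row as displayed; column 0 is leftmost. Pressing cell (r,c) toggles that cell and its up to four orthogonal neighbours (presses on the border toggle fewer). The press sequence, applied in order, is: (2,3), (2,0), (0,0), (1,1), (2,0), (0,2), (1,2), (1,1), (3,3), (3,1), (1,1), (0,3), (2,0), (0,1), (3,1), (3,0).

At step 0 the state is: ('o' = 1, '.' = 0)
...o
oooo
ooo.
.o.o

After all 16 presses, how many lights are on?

6

step 0: ...o
oooo
ooo.
.o.o
step 1: ...o
ooo.
oo.o
.o..
step 2: ...o
.oo.
...o
oo..
step 3: oo.o
ooo.
...o
oo..
step 4: o..o
....
.o.o
oo..
step 5: o..o
o...
o..o
.o..
step 6: ooo.
o.o.
o..o
.o..
step 7: oo..
oo.o
o.oo
.o..
step 8: o...
..oo
oooo
.o..
step 9: o...
..oo
ooo.
.ooo
step 10: o...
..oo
o.o.
o..o
step 11: oo..
oo.o
ooo.
o..o
step 12: oooo
oo..
ooo.
o..o
step 13: oooo
.o..
..o.
...o
step 14: ...o
....
..o.
...o
step 15: ...o
....
.oo.
oooo
step 16: ...o
....
ooo.
..oo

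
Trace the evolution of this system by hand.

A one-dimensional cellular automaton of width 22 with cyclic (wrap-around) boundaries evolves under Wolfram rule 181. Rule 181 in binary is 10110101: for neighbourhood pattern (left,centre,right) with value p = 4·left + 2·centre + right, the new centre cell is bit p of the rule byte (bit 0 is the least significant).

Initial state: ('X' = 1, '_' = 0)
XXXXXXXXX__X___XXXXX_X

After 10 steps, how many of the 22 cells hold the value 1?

15

step 0: XXXXXXXXX__X___XXXXX_X
step 1: XXXXXXXX_X_XXX__XXX_X_
step 2: _XXXXXX_XXX_X_X__X_XXX
step 3: X_XXXX_X_X_XXXXX_XX_X_
step 4: XX_XX_XXXXX_XXX_X__XXX
step 5: X_X__X_XXX_X_X_XXX__XX
step 6: _XXX_XX_X_XXXXX_X_X__X
step 7: X_X_X__XXX_XXX_XXXXX_X
step 8: _XXXXX__X_X_X_X_XXX_X_
step 9: __XXX_X_XXXXXXXX_X_XXX
step 10: X__X_XXX_XXXXXX_XXX_X_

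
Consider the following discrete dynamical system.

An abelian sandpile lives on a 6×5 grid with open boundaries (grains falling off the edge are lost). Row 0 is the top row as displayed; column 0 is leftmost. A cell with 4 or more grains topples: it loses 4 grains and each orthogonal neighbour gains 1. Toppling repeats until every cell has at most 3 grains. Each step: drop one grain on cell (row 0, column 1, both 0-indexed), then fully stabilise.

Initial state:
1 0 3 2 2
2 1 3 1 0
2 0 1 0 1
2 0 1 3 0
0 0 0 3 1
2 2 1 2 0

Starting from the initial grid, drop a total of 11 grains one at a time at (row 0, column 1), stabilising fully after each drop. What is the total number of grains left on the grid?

0) 1 0 3 2 2
2 1 3 1 0
2 0 1 0 1
2 0 1 3 0
0 0 0 3 1
2 2 1 2 0
1) 1 1 3 2 2
2 1 3 1 0
2 0 1 0 1
2 0 1 3 0
0 0 0 3 1
2 2 1 2 0
2) 1 2 3 2 2
2 1 3 1 0
2 0 1 0 1
2 0 1 3 0
0 0 0 3 1
2 2 1 2 0
3) 1 3 3 2 2
2 1 3 1 0
2 0 1 0 1
2 0 1 3 0
0 0 0 3 1
2 2 1 2 0
4) 2 1 1 3 2
2 3 0 2 0
2 0 2 0 1
2 0 1 3 0
0 0 0 3 1
2 2 1 2 0
5) 2 2 1 3 2
2 3 0 2 0
2 0 2 0 1
2 0 1 3 0
0 0 0 3 1
2 2 1 2 0
6) 2 3 1 3 2
2 3 0 2 0
2 0 2 0 1
2 0 1 3 0
0 0 0 3 1
2 2 1 2 0
7) 3 1 2 3 2
3 0 1 2 0
2 1 2 0 1
2 0 1 3 0
0 0 0 3 1
2 2 1 2 0
8) 3 2 2 3 2
3 0 1 2 0
2 1 2 0 1
2 0 1 3 0
0 0 0 3 1
2 2 1 2 0
9) 3 3 2 3 2
3 0 1 2 0
2 1 2 0 1
2 0 1 3 0
0 0 0 3 1
2 2 1 2 0
10) 1 1 3 3 2
0 2 1 2 0
3 1 2 0 1
2 0 1 3 0
0 0 0 3 1
2 2 1 2 0
11) 1 2 3 3 2
0 2 1 2 0
3 1 2 0 1
2 0 1 3 0
0 0 0 3 1
2 2 1 2 0

40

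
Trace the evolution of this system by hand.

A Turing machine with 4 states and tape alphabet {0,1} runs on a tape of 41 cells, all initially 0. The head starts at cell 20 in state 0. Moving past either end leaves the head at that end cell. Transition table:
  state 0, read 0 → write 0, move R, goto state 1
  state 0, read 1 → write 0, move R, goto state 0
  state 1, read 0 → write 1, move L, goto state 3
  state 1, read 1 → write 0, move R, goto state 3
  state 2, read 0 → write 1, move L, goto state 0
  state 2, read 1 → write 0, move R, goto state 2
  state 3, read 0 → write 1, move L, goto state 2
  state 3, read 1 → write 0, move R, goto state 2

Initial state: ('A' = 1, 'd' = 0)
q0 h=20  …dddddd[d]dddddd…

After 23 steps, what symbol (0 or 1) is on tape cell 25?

1

t=0: q0 h=20  …dddddd[d]dddddd…
t=1: q1 h=21  …dddddd[d]dddddd…
t=2: q3 h=20  …dddddd[d]Addddd…
t=3: q2 h=19  …dddddd[d]AAdddd…
t=4: q0 h=18  …dddddd[d]AAAddd…
t=5: q1 h=19  …dddddd[A]AAdddd…
t=6: q3 h=20  …dddddd[A]Addddd…
t=7: q2 h=21  …dddddd[A]dddddd…
t=8: q2 h=22  …dddddd[d]dddddd…
t=9: q0 h=21  …dddddd[d]Addddd…
t=10: q1 h=22  …dddddd[A]dddddd…
t=11: q3 h=23  …dddddd[d]dddddd…
t=12: q2 h=22  …dddddd[d]Addddd…
t=13: q0 h=21  …dddddd[d]AAdddd…
t=14: q1 h=22  …dddddd[A]Addddd…
t=15: q3 h=23  …dddddd[A]dddddd…
t=16: q2 h=24  …dddddd[d]dddddd…
t=17: q0 h=23  …dddddd[d]Addddd…
t=18: q1 h=24  …dddddd[A]dddddd…
t=19: q3 h=25  …dddddd[d]dddddd…
t=20: q2 h=24  …dddddd[d]Addddd…
t=21: q0 h=23  …dddddd[d]AAdddd…
t=22: q1 h=24  …dddddd[A]Addddd…
t=23: q3 h=25  …dddddd[A]dddddd…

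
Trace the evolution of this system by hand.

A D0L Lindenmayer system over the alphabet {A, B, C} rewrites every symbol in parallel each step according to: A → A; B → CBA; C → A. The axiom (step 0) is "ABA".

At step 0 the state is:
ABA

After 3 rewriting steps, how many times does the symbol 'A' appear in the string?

7

t=0: ABA
t=1: ACBAA
t=2: AACBAAA
t=3: AAACBAAAA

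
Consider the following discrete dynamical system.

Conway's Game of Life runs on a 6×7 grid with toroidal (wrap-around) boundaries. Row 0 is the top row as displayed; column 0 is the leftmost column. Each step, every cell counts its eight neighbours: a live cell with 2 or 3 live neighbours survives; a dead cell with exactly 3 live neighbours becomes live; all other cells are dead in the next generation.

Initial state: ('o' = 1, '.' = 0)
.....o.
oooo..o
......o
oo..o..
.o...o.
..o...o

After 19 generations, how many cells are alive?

4

[0] .....o.
oooo..o
......o
oo..o..
.o...o.
..o...o
[1] ...o.o.
ooo..oo
...o.oo
oo...oo
.oo..oo
.....oo
[2] .oo....
oooo...
.......
.o.....
.oo.o..
o.o....
[3] .......
o..o...
o......
.oo....
o.oo...
o......
[4] .......
.......
o.o....
o.oo...
o.oo...
.o.....
[5] .......
.......
..oo...
o.....o
o..o...
.oo....
[6] .......
.......
.......
oooo..o
o.o...o
.oo....
[7] .......
.......
ooo....
..oo..o
......o
ooo....
[8] .o.....
.o.....
oooo...
..oo..o
...o..o
oo.....
[9] .oo....
.......
o..o...
....o.o
.o.o..o
ooo....
[10] o.o....
.oo....
.......
..ooooo
.o.o.oo
...o...
[11] ..oo...
.oo....
.o..oo.
o.oo..o
o.....o
oo.oo.o
[12] ....o..
.o..o..
....ooo
..ooo..
....o..
.o.oooo
[13] o.o....
...oo..
..o....
.......
.......
...o...
[14] ..o.o..
.ooo...
...o...
.......
.......
.......
[15] .oo....
.o..o..
...o...
.......
.......
.......
[16] .oo....
.o.o...
.......
.......
.......
.......
[17] .oo....
.o.....
.......
.......
.......
.......
[18] .oo....
.oo....
.......
.......
.......
.......
[19] .oo....
.oo....
.......
.......
.......
.......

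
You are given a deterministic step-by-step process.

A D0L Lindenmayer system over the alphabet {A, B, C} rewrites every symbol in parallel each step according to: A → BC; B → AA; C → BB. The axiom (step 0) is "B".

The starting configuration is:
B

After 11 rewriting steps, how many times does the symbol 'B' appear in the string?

832

k=0  B
k=1  AA
k=2  BCBC
k=3  AABBAABB
k=4  BCBCAAAABCBCAAAA
k=5  AABBAABBBCBCBCBCAABBAABBBCBCBCBC
k=6  BCBCAAAABCBCAAAAAABBAABBAABBAABBBCBCAAAABCBCAAAAAABBAABBAABBAABB
k=7  AABBAABBBCBCBCBCAABBAABBBCBCBCBCBCBCAAAABCBCAAAABCBCAAAABC…BBBCBCBCBCAABBAABBBCBCBCBCBCBCAAAABCBCAAAABCBCAAAABCBCAAAA  (len 128)
k=8  BCBCAAAABCBCAAAAAABBAABBAABBAABBBCBCAAAABCBCAAAAAABBAABBAA…BBBCBCBCBCAABBAABBBCBCBCBCAABBAABBBCBCBCBCAABBAABBBCBCBCBC  (len 256)
k=9  AABBAABBBCBCBCBCAABBAABBBCBCBCBCBCBCAAAABCBCAAAABCBCAAAABC…AABCBCAAAAAABBAABBAABBAABBBCBCAAAABCBCAAAAAABBAABBAABBAABB  (len 512)
k=10  BCBCAAAABCBCAAAAAABBAABBAABBAABBBCBCAAAABCBCAAAAAABBAABBAA…BBBCBCBCBCAABBAABBBCBCBCBCBCBCAAAABCBCAAAABCBCAAAABCBCAAAA  (len 1024)
k=11  AABBAABBBCBCBCBCAABBAABBBCBCBCBCBCBCAAAABCBCAAAABCBCAAAABC…BBBCBCBCBCAABBAABBBCBCBCBCAABBAABBBCBCBCBCAABBAABBBCBCBCBC  (len 2048)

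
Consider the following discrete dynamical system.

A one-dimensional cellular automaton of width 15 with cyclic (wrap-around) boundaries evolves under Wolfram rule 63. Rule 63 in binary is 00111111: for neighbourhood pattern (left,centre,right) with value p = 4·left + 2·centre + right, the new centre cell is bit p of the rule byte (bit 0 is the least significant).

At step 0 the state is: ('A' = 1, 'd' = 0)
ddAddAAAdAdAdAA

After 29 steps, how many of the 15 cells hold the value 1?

12

k=0  ddAddAAAdAdAdAA
k=1  AAAAAAddAAAAAAd
k=2  AdddddAAAdddddA
k=3  dAAAAAAddAAAAAA
k=4  AAdddddAAAddddd
k=5  AdAAAAAAddAAAAA
k=6  dAAdddddAAAdddd
k=7  AAdAAAAAAddAAAA
k=8  ddAAdddddAAAddd
k=9  AAAdAAAAAAddAAA
k=10  dddAAdddddAAAdd
k=11  AAAAdAAAAAAddAA
k=12  ddddAAdddddAAAd
k=13  AAAAAdAAAAAAddA
k=14  dddddAAdddddAAA
k=15  AAAAAAdAAAAAAdd
k=16  AdddddAAdddddAA
k=17  dAAAAAAdAAAAAAd
k=18  AAdddddAAdddddA
k=19  ddAAAAAAdAAAAAA
k=20  AAAdddddAAddddd
k=21  AddAAAAAAdAAAAA
k=22  dAAAdddddAAdddd
k=23  AAddAAAAAAdAAAA
k=24  ddAAAdddddAAddd
k=25  AAAddAAAAAAdAAA
k=26  dddAAAdddddAAdd
k=27  AAAAddAAAAAAdAA
k=28  ddddAAAdddddAAd
k=29  AAAAAddAAAAAAdA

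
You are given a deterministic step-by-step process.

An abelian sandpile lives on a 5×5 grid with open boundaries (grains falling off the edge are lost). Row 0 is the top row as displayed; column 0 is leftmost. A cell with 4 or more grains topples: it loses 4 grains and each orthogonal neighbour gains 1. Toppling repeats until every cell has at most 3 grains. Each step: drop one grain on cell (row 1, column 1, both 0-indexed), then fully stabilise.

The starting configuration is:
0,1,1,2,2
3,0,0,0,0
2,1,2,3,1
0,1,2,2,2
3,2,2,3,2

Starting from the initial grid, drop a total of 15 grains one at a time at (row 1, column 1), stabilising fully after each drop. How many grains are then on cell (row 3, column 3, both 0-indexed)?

k=0  0,1,1,2,2
3,0,0,0,0
2,1,2,3,1
0,1,2,2,2
3,2,2,3,2
k=1  0,1,1,2,2
3,1,0,0,0
2,1,2,3,1
0,1,2,2,2
3,2,2,3,2
k=2  0,1,1,2,2
3,2,0,0,0
2,1,2,3,1
0,1,2,2,2
3,2,2,3,2
k=3  0,1,1,2,2
3,3,0,0,0
2,1,2,3,1
0,1,2,2,2
3,2,2,3,2
k=4  1,2,1,2,2
0,1,1,0,0
3,2,2,3,1
0,1,2,2,2
3,2,2,3,2
k=5  1,2,1,2,2
0,2,1,0,0
3,2,2,3,1
0,1,2,2,2
3,2,2,3,2
k=6  1,2,1,2,2
0,3,1,0,0
3,2,2,3,1
0,1,2,2,2
3,2,2,3,2
k=7  1,3,1,2,2
1,0,2,0,0
3,3,2,3,1
0,1,2,2,2
3,2,2,3,2
k=8  1,3,1,2,2
1,1,2,0,0
3,3,2,3,1
0,1,2,2,2
3,2,2,3,2
k=9  1,3,1,2,2
1,2,2,0,0
3,3,2,3,1
0,1,2,2,2
3,2,2,3,2
k=10  1,3,1,2,2
1,3,2,0,0
3,3,2,3,1
0,1,2,2,2
3,2,2,3,2
k=11  2,0,2,2,2
3,2,3,0,0
0,1,3,3,1
1,2,2,2,2
3,2,2,3,2
k=12  2,0,2,2,2
3,3,3,0,0
0,1,3,3,1
1,2,2,2,2
3,2,2,3,2
k=13  3,1,3,2,2
0,2,1,2,0
1,3,1,0,2
1,2,3,3,2
3,2,2,3,2
k=14  3,1,3,2,2
0,3,1,2,0
1,3,1,0,2
1,2,3,3,2
3,2,2,3,2
k=15  3,2,3,2,2
1,1,2,2,0
2,0,2,0,2
1,3,3,3,2
3,2,2,3,2

3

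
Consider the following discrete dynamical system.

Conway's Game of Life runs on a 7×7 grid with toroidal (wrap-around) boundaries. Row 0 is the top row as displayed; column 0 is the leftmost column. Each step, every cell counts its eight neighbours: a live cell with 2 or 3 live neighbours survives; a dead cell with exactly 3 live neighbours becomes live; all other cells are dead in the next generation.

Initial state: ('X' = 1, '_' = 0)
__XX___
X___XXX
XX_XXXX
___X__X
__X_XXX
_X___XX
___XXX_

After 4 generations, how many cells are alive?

13

k=0  __XX___
X___XXX
XX_XXXX
___X__X
__X_XXX
_X___XX
___XXX_
k=1  __X____
_______
_XXX___
_X_____
__XXX__
X_X____
___X_XX
k=2  _______
_X_X___
_XX____
_X__X__
__XX___
_XX__XX
_XXX__X
k=3  XX_X___
_X_____
XX_X___
_X_____
X__XXX_
____XXX
_X_X_XX
k=4  _X__X_X
_______
XX_____
_X_X__X
X__X___
__X____
_X_X___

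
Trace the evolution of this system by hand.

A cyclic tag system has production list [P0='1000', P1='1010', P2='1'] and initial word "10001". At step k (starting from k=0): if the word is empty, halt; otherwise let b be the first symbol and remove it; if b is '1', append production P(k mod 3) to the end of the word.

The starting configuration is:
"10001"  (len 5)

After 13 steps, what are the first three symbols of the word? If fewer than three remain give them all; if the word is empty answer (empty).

0) "10001"  (len 5)
1) "00011000"  (len 8)
2) "0011000"  (len 7)
3) "011000"  (len 6)
4) "11000"  (len 5)
5) "10001010"  (len 8)
6) "00010101"  (len 8)
7) "0010101"  (len 7)
8) "010101"  (len 6)
9) "10101"  (len 5)
10) "01011000"  (len 8)
11) "1011000"  (len 7)
12) "0110001"  (len 7)
13) "110001"  (len 6)

110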